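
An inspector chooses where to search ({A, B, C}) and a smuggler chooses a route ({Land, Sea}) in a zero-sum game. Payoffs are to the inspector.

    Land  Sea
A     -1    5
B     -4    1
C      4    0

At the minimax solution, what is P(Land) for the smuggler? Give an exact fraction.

Row minima: A → -1, B → -4, C → 0; maximin = 0.
Column maxima: Land → 4, Sea → 5; minimax = 4.
0 ≠ 4, so there is no saddle point; optimal play is mixed.
B is strictly dominated by A, so the inspector never plays it.
On the remaining 2×2 (A, C vs Land, Sea):
Let the inspector play A with probability p. Expected payoff against Land: (-1)p + 4(1−p) = −5p + 4; against Sea: 5p + 0(1−p) = 5p.
Setting these equal: −5p + 4 = 5p ⇒ −10p = -4 ⇒ p = 2/5, and the value is (-5)·(2/5) + 4 = 2.
For the smuggler: with q = P(Land), equating A's and C's payoffs gives −6q + 5 = 4q ⇒ q = 1/2.

1/2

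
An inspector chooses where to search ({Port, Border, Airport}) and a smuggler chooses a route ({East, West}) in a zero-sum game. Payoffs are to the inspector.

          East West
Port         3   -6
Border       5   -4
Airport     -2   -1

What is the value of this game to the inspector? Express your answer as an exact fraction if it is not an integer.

Row minima: Port → -6, Border → -4, Airport → -2; maximin = -2.
Column maxima: East → 5, West → -1; minimax = -1.
-2 ≠ -1, so there is no saddle point; optimal play is mixed.
Port is strictly dominated by Border, so the inspector never plays it.
On the remaining 2×2 (Border, Airport vs East, West):
Let the inspector play Border with probability p. Expected payoff against East: 5p + (-2)(1−p) = 7p − 2; against West: (-4)p + (-1)(1−p) = −3p − 1.
Setting these equal: 7p − 2 = −3p − 1 ⇒ 10p = 1 ⇒ p = 1/10, and the value is (7)·(1/10) − 2 = -13/10.
For the smuggler: with q = P(East), equating Border's and Airport's payoffs gives 9q − 4 = −q − 1 ⇒ q = 3/10.

-13/10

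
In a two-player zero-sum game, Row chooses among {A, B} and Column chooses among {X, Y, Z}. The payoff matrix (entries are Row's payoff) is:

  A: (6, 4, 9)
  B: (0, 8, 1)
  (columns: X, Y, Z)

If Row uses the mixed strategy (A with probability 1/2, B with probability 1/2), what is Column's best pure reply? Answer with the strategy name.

If Column plays X, Row's expected payoff is (1/2)·6 + (1/2)·0 = 3.
If Column plays Y, Row's expected payoff is (1/2)·4 + (1/2)·8 = 6.
If Column plays Z, Row's expected payoff is (1/2)·9 + (1/2)·1 = 5.
Column minimizes Row's payoff; the smallest is 3, so the best response is X.

X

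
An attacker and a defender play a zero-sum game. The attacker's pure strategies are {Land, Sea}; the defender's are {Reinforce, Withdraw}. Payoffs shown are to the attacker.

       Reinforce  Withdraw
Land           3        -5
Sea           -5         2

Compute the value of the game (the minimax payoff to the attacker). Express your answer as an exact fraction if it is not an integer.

-19/15

Row minima: Land → -5, Sea → -5; maximin = -5.
Column maxima: Reinforce → 3, Withdraw → 2; minimax = 2.
-5 ≠ 2, so there is no saddle point; optimal play is mixed.
Let the attacker play Land with probability p. Expected payoff against Reinforce: 3p + (-5)(1−p) = 8p − 5; against Withdraw: (-5)p + 2(1−p) = −7p + 2.
Setting these equal: 8p − 5 = −7p + 2 ⇒ 15p = 7 ⇒ p = 7/15, and the value is (8)·(7/15) − 5 = -19/15.
For the defender: with q = P(Reinforce), equating Land's and Sea's payoffs gives 8q − 5 = −7q + 2 ⇒ q = 7/15.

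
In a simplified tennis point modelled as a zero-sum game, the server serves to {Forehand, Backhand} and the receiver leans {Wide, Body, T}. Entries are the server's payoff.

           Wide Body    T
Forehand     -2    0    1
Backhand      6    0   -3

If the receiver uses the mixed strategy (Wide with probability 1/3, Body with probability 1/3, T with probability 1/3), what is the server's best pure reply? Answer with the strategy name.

Expected payoff of Forehand: (1/3)·(-2) + (1/3)·0 + (1/3)·1 = -1/3.
Expected payoff of Backhand: (1/3)·6 + (1/3)·0 + (1/3)·(-3) = 1.
The largest is 1, so the server's best response is Backhand.

Backhand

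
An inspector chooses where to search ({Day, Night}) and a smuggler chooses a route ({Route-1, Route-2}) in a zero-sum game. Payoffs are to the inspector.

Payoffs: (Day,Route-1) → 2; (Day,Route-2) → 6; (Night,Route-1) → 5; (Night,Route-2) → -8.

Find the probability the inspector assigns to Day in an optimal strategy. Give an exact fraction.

13/17

Row minima: Day → 2, Night → -8; maximin = 2.
Column maxima: Route-1 → 5, Route-2 → 6; minimax = 5.
2 ≠ 5, so there is no saddle point; optimal play is mixed.
Let the inspector play Day with probability p. Expected payoff against Route-1: 2p + 5(1−p) = −3p + 5; against Route-2: 6p + (-8)(1−p) = 14p − 8.
Setting these equal: −3p + 5 = 14p − 8 ⇒ −17p = -13 ⇒ p = 13/17, and the value is (-3)·(13/17) + 5 = 46/17.
For the smuggler: with q = P(Route-1), equating Day's and Night's payoffs gives −4q + 6 = 13q − 8 ⇒ q = 14/17.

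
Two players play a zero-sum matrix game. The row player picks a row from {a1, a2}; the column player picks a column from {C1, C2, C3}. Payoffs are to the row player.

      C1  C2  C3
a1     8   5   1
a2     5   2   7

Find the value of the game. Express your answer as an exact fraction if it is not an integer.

11/3

Row minima: a1 → 1, a2 → 2; maximin = 2.
Column maxima: C1 → 8, C2 → 5, C3 → 7; minimax = 5.
2 ≠ 5, so there is no saddle point; optimal play is mixed.
C1 is strictly dominated by C2 (it gives the row player strictly more in every row), so the column player never plays it.
On the remaining 2×2 (a1, a2 vs C2, C3):
Let the row player play a1 with probability p. Expected payoff against C2: 5p + 2(1−p) = 3p + 2; against C3: 1p + 7(1−p) = −6p + 7.
Setting these equal: 3p + 2 = −6p + 7 ⇒ 9p = 5 ⇒ p = 5/9, and the value is (3)·(5/9) + 2 = 11/3.
For the column player: with q = P(C2), equating a1's and a2's payoffs gives 4q + 1 = −5q + 7 ⇒ q = 2/3.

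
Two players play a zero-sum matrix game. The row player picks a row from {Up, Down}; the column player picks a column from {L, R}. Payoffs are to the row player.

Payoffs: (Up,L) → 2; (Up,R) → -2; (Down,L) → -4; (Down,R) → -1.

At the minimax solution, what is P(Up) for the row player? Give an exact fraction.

Row minima: Up → -2, Down → -4; maximin = -2.
Column maxima: L → 2, R → -1; minimax = -1.
-2 ≠ -1, so there is no saddle point; optimal play is mixed.
Let the row player play Up with probability p. Expected payoff against L: 2p + (-4)(1−p) = 6p − 4; against R: (-2)p + (-1)(1−p) = −p − 1.
Setting these equal: 6p − 4 = −p − 1 ⇒ 7p = 3 ⇒ p = 3/7, and the value is (6)·(3/7) − 4 = -10/7.
For the column player: with q = P(L), equating Up's and Down's payoffs gives 4q − 2 = −3q − 1 ⇒ q = 1/7.

3/7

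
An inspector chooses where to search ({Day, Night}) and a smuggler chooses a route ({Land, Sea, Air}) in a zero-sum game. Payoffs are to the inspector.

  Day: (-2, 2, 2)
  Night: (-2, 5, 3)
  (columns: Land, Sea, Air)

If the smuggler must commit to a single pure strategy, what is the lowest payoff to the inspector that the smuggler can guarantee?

Column maxima: Land → -2, Sea → 5, Air → 3.
The smallest of these is -2.

-2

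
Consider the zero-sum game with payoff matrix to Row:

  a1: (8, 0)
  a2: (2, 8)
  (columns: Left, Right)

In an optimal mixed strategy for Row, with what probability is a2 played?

Row minima: a1 → 0, a2 → 2; maximin = 2.
Column maxima: Left → 8, Right → 8; minimax = 8.
2 ≠ 8, so there is no saddle point; optimal play is mixed.
Let Row play a1 with probability p. Expected payoff against Left: 8p + 2(1−p) = 6p + 2; against Right: 0p + 8(1−p) = −8p + 8.
Setting these equal: 6p + 2 = −8p + 8 ⇒ 14p = 6 ⇒ p = 3/7, and the value is (6)·(3/7) + 2 = 32/7.
For Column: with q = P(Left), equating a1's and a2's payoffs gives 8q = −6q + 8 ⇒ q = 4/7.

4/7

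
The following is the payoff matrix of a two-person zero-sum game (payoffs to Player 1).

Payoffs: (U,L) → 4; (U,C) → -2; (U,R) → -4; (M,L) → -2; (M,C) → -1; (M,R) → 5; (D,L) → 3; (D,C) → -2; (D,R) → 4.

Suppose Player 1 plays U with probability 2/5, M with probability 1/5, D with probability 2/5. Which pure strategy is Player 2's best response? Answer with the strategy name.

C

If Player 2 plays L, Player 1's expected payoff is (2/5)·4 + (1/5)·(-2) + (2/5)·3 = 12/5.
If Player 2 plays C, Player 1's expected payoff is (2/5)·(-2) + (1/5)·(-1) + (2/5)·(-2) = -9/5.
If Player 2 plays R, Player 1's expected payoff is (2/5)·(-4) + (1/5)·5 + (2/5)·4 = 1.
Player 2 minimizes Player 1's payoff; the smallest is -9/5, so the best response is C.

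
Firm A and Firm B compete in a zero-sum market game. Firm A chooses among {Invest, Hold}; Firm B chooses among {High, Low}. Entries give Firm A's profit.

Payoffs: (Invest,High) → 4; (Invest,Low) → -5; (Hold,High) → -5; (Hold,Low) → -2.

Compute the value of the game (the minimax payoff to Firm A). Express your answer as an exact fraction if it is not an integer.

-11/4

Row minima: Invest → -5, Hold → -5; maximin = -5.
Column maxima: High → 4, Low → -2; minimax = -2.
-5 ≠ -2, so there is no saddle point; optimal play is mixed.
Let Firm A play Invest with probability p. Expected payoff against High: 4p + (-5)(1−p) = 9p − 5; against Low: (-5)p + (-2)(1−p) = −3p − 2.
Setting these equal: 9p − 5 = −3p − 2 ⇒ 12p = 3 ⇒ p = 1/4, and the value is (9)·(1/4) − 5 = -11/4.
For Firm B: with q = P(High), equating Invest's and Hold's payoffs gives 9q − 5 = −3q − 2 ⇒ q = 1/4.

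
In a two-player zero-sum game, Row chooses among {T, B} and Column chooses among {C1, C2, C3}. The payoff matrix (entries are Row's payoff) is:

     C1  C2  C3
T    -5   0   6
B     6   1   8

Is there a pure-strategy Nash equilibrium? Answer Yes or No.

Row minima: T → -5, B → 1; maximin = 1.
Column maxima: C1 → 6, C2 → 1, C3 → 8; minimax = 1.
maximin = minimax = 1, so a saddle point exists.

Yes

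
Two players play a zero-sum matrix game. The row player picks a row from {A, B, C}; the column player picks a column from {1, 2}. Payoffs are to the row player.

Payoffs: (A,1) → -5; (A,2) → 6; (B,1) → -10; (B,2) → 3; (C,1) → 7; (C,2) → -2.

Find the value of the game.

Row minima: A → -5, B → -10, C → -2; maximin = -2.
Column maxima: 1 → 7, 2 → 6; minimax = 6.
-2 ≠ 6, so there is no saddle point; optimal play is mixed.
B is strictly dominated by A, so the row player never plays it.
On the remaining 2×2 (A, C vs 1, 2):
Let the row player play A with probability p. Expected payoff against 1: (-5)p + 7(1−p) = −12p + 7; against 2: 6p + (-2)(1−p) = 8p − 2.
Setting these equal: −12p + 7 = 8p − 2 ⇒ −20p = -9 ⇒ p = 9/20, and the value is (-12)·(9/20) + 7 = 8/5.
For the column player: with q = P(1), equating A's and C's payoffs gives −11q + 6 = 9q − 2 ⇒ q = 2/5.

8/5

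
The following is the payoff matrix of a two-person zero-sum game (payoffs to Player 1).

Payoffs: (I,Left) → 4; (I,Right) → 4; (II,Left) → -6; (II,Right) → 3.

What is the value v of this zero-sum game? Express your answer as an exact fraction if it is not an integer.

Row minima: I → 4, II → -6; maximin = 4.
Column maxima: Left → 4, Right → 4; minimax = 4.
Since maximin = minimax = 4, there is a saddle point and the value is 4.

4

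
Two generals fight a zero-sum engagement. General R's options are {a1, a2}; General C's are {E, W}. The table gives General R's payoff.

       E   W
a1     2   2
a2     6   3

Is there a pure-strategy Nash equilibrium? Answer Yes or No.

Row minima: a1 → 2, a2 → 3; maximin = 3.
Column maxima: E → 6, W → 3; minimax = 3.
maximin = minimax = 3, so a saddle point exists.

Yes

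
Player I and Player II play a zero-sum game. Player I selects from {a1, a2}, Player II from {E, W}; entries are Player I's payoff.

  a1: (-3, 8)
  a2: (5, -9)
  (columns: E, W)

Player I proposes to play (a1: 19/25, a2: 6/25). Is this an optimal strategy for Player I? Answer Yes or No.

No

Against E this mix gives (19/25)·(-3) + (6/25)·5 = -27/25.
Against W this mix gives (19/25)·8 + (6/25)·(-9) = 98/25.
Player II will play E, holding Player I to -27/25. Shifting weight toward the row that does better against E would raise this floor (the equalizing mix achieves 13/25 against both E and W), so the proposed strategy is not optimal.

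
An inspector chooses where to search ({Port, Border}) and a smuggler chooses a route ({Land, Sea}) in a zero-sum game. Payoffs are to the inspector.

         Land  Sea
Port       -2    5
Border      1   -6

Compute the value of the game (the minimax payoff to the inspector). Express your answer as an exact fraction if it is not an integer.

Row minima: Port → -2, Border → -6; maximin = -2.
Column maxima: Land → 1, Sea → 5; minimax = 1.
-2 ≠ 1, so there is no saddle point; optimal play is mixed.
Let the inspector play Port with probability p. Expected payoff against Land: (-2)p + 1(1−p) = −3p + 1; against Sea: 5p + (-6)(1−p) = 11p − 6.
Setting these equal: −3p + 1 = 11p − 6 ⇒ −14p = -7 ⇒ p = 1/2, and the value is (-3)·(1/2) + 1 = -1/2.
For the smuggler: with q = P(Land), equating Port's and Border's payoffs gives −7q + 5 = 7q − 6 ⇒ q = 11/14.

-1/2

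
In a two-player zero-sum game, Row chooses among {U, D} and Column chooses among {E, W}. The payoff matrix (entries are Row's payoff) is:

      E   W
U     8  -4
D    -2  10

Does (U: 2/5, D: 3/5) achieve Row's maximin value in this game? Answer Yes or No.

Against E this mix gives (2/5)·8 + (3/5)·(-2) = 2.
Against W this mix gives (2/5)·(-4) + (3/5)·10 = 22/5.
Column will play E, holding Row to 2. Shifting weight toward the row that does better against E would raise this floor (the equalizing mix achieves 3 against both E and W), so the proposed strategy is not optimal.

No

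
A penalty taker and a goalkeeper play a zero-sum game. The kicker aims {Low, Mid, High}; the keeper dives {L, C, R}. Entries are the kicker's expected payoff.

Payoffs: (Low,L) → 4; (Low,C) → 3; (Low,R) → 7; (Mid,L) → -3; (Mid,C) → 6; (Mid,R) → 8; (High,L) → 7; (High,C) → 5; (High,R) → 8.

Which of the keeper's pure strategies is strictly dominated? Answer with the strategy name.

R

L holds the kicker's payoff strictly below R in every row: 4 < 7, -3 < 8, 7 < 8.
So R is strictly dominated for the keeper.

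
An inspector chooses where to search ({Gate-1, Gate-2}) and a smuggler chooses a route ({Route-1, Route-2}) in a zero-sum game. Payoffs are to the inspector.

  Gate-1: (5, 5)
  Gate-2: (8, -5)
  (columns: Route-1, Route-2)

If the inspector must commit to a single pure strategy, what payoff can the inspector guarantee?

5

Row minima: Gate-1 → 5, Gate-2 → -5.
The best of these is 5.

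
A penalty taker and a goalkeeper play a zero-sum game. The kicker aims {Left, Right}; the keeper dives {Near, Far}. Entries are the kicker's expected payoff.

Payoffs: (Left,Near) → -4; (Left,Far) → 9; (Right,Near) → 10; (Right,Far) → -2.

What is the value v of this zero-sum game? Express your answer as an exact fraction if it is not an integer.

82/25

Row minima: Left → -4, Right → -2; maximin = -2.
Column maxima: Near → 10, Far → 9; minimax = 9.
-2 ≠ 9, so there is no saddle point; optimal play is mixed.
Let the kicker play Left with probability p. Expected payoff against Near: (-4)p + 10(1−p) = −14p + 10; against Far: 9p + (-2)(1−p) = 11p − 2.
Setting these equal: −14p + 10 = 11p − 2 ⇒ −25p = -12 ⇒ p = 12/25, and the value is (-14)·(12/25) + 10 = 82/25.
For the keeper: with q = P(Near), equating Left's and Right's payoffs gives −13q + 9 = 12q − 2 ⇒ q = 11/25.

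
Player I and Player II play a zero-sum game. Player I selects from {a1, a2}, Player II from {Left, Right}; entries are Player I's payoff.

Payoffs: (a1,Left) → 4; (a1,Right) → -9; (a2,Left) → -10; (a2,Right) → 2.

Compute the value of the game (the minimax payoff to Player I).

-82/25

Row minima: a1 → -9, a2 → -10; maximin = -9.
Column maxima: Left → 4, Right → 2; minimax = 2.
-9 ≠ 2, so there is no saddle point; optimal play is mixed.
Let Player I play a1 with probability p. Expected payoff against Left: 4p + (-10)(1−p) = 14p − 10; against Right: (-9)p + 2(1−p) = −11p + 2.
Setting these equal: 14p − 10 = −11p + 2 ⇒ 25p = 12 ⇒ p = 12/25, and the value is (14)·(12/25) − 10 = -82/25.
For Player II: with q = P(Left), equating a1's and a2's payoffs gives 13q − 9 = −12q + 2 ⇒ q = 11/25.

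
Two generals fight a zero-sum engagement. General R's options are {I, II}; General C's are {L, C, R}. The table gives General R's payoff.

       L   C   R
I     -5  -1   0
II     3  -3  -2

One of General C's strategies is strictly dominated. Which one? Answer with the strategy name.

C holds General R's payoff strictly below R in every row: -1 < 0, -3 < -2.
So R is strictly dominated for General C.

R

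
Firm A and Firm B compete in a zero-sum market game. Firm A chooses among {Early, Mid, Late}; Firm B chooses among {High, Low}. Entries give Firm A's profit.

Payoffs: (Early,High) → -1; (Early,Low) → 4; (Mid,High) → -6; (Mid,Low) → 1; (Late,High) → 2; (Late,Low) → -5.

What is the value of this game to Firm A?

Row minima: Early → -1, Mid → -6, Late → -5; maximin = -1.
Column maxima: High → 2, Low → 4; minimax = 2.
-1 ≠ 2, so there is no saddle point; optimal play is mixed.
Mid is strictly dominated by Early, so Firm A never plays it.
On the remaining 2×2 (Early, Late vs High, Low):
Let Firm A play Early with probability p. Expected payoff against High: (-1)p + 2(1−p) = −3p + 2; against Low: 4p + (-5)(1−p) = 9p − 5.
Setting these equal: −3p + 2 = 9p − 5 ⇒ −12p = -7 ⇒ p = 7/12, and the value is (-3)·(7/12) + 2 = 1/4.
For Firm B: with q = P(High), equating Early's and Late's payoffs gives −5q + 4 = 7q − 5 ⇒ q = 3/4.

1/4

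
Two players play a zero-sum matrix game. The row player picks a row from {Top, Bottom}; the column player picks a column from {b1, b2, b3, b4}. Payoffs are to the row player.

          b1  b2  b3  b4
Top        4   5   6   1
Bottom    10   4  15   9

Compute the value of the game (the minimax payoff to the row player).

Row minima: Top → 1, Bottom → 4; maximin = 4.
Column maxima: b1 → 10, b2 → 5, b3 → 15, b4 → 9; minimax = 5.
4 ≠ 5, so there is no saddle point; optimal play is mixed.
b1 is strictly dominated by b4 (it gives the row player strictly more in every row), so the column player never plays it.
b3 is strictly dominated by b2 (it gives the row player strictly more in every row), so the column player never plays it.
On the remaining 2×2 (Top, Bottom vs b2, b4):
Let the row player play Top with probability p. Expected payoff against b2: 5p + 4(1−p) = p + 4; against b4: 1p + 9(1−p) = −8p + 9.
Setting these equal: p + 4 = −8p + 9 ⇒ 9p = 5 ⇒ p = 5/9, and the value is (1)·(5/9) + 4 = 41/9.
For the column player: with q = P(b2), equating Top's and Bottom's payoffs gives 4q + 1 = −5q + 9 ⇒ q = 8/9.

41/9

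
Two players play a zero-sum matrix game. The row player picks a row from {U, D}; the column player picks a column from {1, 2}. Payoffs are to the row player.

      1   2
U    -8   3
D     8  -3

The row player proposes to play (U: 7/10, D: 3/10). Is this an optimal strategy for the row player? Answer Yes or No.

Against 1 this mix gives (7/10)·(-8) + (3/10)·8 = -16/5.
Against 2 this mix gives (7/10)·3 + (3/10)·(-3) = 6/5.
The column player will play 1, holding the row player to -16/5. Shifting weight toward the row that does better against 1 would raise this floor (the equalizing mix achieves 0 against both 1 and 2), so the proposed strategy is not optimal.

No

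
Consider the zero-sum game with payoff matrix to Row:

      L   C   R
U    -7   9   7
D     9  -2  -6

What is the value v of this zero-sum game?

21/29

Row minima: U → -7, D → -6; maximin = -6.
Column maxima: L → 9, C → 9, R → 7; minimax = 7.
-6 ≠ 7, so there is no saddle point; optimal play is mixed.
C is strictly dominated by R (it gives Row strictly more in every row), so Column never plays it.
On the remaining 2×2 (U, D vs L, R):
Let Row play U with probability p. Expected payoff against L: (-7)p + 9(1−p) = −16p + 9; against R: 7p + (-6)(1−p) = 13p − 6.
Setting these equal: −16p + 9 = 13p − 6 ⇒ −29p = -15 ⇒ p = 15/29, and the value is (-16)·(15/29) + 9 = 21/29.
For Column: with q = P(L), equating U's and D's payoffs gives −14q + 7 = 15q − 6 ⇒ q = 13/29.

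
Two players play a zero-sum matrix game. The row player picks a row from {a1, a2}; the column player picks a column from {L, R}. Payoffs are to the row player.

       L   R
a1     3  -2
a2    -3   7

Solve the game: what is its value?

1

Row minima: a1 → -2, a2 → -3; maximin = -2.
Column maxima: L → 3, R → 7; minimax = 3.
-2 ≠ 3, so there is no saddle point; optimal play is mixed.
Let the row player play a1 with probability p. Expected payoff against L: 3p + (-3)(1−p) = 6p − 3; against R: (-2)p + 7(1−p) = −9p + 7.
Setting these equal: 6p − 3 = −9p + 7 ⇒ 15p = 10 ⇒ p = 2/3, and the value is (6)·(2/3) − 3 = 1.
For the column player: with q = P(L), equating a1's and a2's payoffs gives 5q − 2 = −10q + 7 ⇒ q = 3/5.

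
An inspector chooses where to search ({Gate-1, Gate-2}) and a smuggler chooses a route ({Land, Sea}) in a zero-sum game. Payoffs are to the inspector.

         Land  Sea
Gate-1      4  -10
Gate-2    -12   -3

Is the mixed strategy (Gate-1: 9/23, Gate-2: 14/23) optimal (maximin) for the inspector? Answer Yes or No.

Yes

Against Land this mix gives (9/23)·4 + (14/23)·(-12) = -132/23.
Against Sea this mix gives (9/23)·(-10) + (14/23)·(-3) = -132/23.
All of the smuggler's active replies (Land, Sea) yield -132/23, and no column does worse for the inspector. The mix makes the smuggler indifferent and guarantees -132/23, so it is optimal.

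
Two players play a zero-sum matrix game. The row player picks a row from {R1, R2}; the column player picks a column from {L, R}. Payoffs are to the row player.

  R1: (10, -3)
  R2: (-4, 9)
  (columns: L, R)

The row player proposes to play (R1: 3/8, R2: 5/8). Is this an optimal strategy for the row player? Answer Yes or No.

No

Against L this mix gives (3/8)·10 + (5/8)·(-4) = 5/4.
Against R this mix gives (3/8)·(-3) + (5/8)·9 = 9/2.
The column player will play L, holding the row player to 5/4. Shifting weight toward the row that does better against L would raise this floor (the equalizing mix achieves 3 against both L and R), so the proposed strategy is not optimal.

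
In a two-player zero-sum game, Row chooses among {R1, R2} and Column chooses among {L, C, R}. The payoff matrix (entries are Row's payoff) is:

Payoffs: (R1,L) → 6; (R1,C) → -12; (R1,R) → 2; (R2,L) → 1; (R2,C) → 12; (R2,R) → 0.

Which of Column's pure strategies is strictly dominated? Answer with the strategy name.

L

R holds Row's payoff strictly below L in every row: 2 < 6, 0 < 1.
So L is strictly dominated for Column.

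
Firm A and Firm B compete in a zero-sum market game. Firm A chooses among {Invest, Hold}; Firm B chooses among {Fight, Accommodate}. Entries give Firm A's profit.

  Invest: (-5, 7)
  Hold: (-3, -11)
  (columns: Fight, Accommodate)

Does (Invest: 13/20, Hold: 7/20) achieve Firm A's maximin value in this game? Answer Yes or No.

Against Fight this mix gives (13/20)·(-5) + (7/20)·(-3) = -43/10.
Against Accommodate this mix gives (13/20)·7 + (7/20)·(-11) = 7/10.
Firm B will play Fight, holding Firm A to -43/10. Shifting weight toward the row that does better against Fight would raise this floor (the equalizing mix achieves -19/5 against both Fight and Accommodate), so the proposed strategy is not optimal.

No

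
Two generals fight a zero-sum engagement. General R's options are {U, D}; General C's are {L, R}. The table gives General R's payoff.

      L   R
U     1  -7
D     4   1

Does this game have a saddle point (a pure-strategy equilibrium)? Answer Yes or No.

Row minima: U → -7, D → 1; maximin = 1.
Column maxima: L → 4, R → 1; minimax = 1.
maximin = minimax = 1, so a saddle point exists.

Yes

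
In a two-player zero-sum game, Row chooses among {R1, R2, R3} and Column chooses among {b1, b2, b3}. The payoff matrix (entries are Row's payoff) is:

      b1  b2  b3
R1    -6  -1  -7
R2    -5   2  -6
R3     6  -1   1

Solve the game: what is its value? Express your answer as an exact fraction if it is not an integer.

Row minima: R1 → -7, R2 → -6, R3 → -1; maximin = -1.
Column maxima: b1 → 6, b2 → 2, b3 → 1; minimax = 1.
-1 ≠ 1, so there is no saddle point; optimal play is mixed.
R1 is strictly dominated by R2, so Row never plays it.
b1 is strictly dominated by b3 (it gives Row strictly more in every row), so Column never plays it.
On the remaining 2×2 (R2, R3 vs b2, b3):
Let Row play R2 with probability p. Expected payoff against b2: 2p + (-1)(1−p) = 3p − 1; against b3: (-6)p + 1(1−p) = −7p + 1.
Setting these equal: 3p − 1 = −7p + 1 ⇒ 10p = 2 ⇒ p = 1/5, and the value is (3)·(1/5) − 1 = -2/5.
For Column: with q = P(b2), equating R2's and R3's payoffs gives 8q − 6 = −2q + 1 ⇒ q = 7/10.

-2/5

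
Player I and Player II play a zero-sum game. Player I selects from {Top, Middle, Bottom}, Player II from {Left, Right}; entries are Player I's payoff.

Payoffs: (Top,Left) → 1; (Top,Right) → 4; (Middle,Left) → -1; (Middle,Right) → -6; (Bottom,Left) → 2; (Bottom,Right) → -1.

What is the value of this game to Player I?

Row minima: Top → 1, Middle → -6, Bottom → -1; maximin = 1.
Column maxima: Left → 2, Right → 4; minimax = 2.
1 ≠ 2, so there is no saddle point; optimal play is mixed.
Middle is strictly dominated by Top, so Player I never plays it.
On the remaining 2×2 (Top, Bottom vs Left, Right):
Let Player I play Top with probability p. Expected payoff against Left: 1p + 2(1−p) = −p + 2; against Right: 4p + (-1)(1−p) = 5p − 1.
Setting these equal: −p + 2 = 5p − 1 ⇒ −6p = -3 ⇒ p = 1/2, and the value is (-1)·(1/2) + 2 = 3/2.
For Player II: with q = P(Left), equating Top's and Bottom's payoffs gives −3q + 4 = 3q − 1 ⇒ q = 5/6.

3/2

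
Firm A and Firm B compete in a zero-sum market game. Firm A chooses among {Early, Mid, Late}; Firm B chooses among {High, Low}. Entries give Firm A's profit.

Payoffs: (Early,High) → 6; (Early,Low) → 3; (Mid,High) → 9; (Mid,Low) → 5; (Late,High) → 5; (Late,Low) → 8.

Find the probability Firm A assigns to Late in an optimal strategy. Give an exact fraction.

4/7

Row minima: Early → 3, Mid → 5, Late → 5; maximin = 5.
Column maxima: High → 9, Low → 8; minimax = 8.
5 ≠ 8, so there is no saddle point; optimal play is mixed.
Early is strictly dominated by Mid, so Firm A never plays it.
On the remaining 2×2 (Mid, Late vs High, Low):
Let Firm A play Mid with probability p. Expected payoff against High: 9p + 5(1−p) = 4p + 5; against Low: 5p + 8(1−p) = −3p + 8.
Setting these equal: 4p + 5 = −3p + 8 ⇒ 7p = 3 ⇒ p = 3/7, and the value is (4)·(3/7) + 5 = 47/7.
For Firm B: with q = P(High), equating Mid's and Late's payoffs gives 4q + 5 = −3q + 8 ⇒ q = 3/7.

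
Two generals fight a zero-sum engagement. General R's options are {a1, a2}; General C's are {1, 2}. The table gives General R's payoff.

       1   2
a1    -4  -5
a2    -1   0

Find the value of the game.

Row minima: a1 → -5, a2 → -1; maximin = -1.
Column maxima: 1 → -1, 2 → 0; minimax = -1.
Since maximin = minimax = -1, there is a saddle point and the value is -1.

-1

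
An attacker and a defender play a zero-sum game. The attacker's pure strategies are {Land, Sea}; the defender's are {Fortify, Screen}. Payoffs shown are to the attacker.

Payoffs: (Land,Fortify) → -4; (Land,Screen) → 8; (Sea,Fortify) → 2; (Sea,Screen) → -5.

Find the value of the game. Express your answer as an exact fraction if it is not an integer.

-4/19

Row minima: Land → -4, Sea → -5; maximin = -4.
Column maxima: Fortify → 2, Screen → 8; minimax = 2.
-4 ≠ 2, so there is no saddle point; optimal play is mixed.
Let the attacker play Land with probability p. Expected payoff against Fortify: (-4)p + 2(1−p) = −6p + 2; against Screen: 8p + (-5)(1−p) = 13p − 5.
Setting these equal: −6p + 2 = 13p − 5 ⇒ −19p = -7 ⇒ p = 7/19, and the value is (-6)·(7/19) + 2 = -4/19.
For the defender: with q = P(Fortify), equating Land's and Sea's payoffs gives −12q + 8 = 7q − 5 ⇒ q = 13/19.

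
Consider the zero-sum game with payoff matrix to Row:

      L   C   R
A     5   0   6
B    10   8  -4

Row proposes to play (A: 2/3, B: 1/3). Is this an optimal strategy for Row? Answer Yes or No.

Against L this mix gives (2/3)·5 + (1/3)·10 = 20/3.
Against C this mix gives (2/3)·0 + (1/3)·8 = 8/3.
Against R this mix gives (2/3)·6 + (1/3)·(-4) = 8/3.
All of Column's active replies (C, R) yield 8/3, and no column does worse for Row. The mix makes Column indifferent and guarantees 8/3, so it is optimal.

Yes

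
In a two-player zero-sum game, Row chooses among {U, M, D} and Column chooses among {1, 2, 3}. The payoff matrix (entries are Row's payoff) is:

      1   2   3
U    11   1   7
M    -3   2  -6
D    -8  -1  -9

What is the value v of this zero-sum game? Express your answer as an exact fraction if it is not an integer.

10/7

Row minima: U → 1, M → -6, D → -9; maximin = 1.
Column maxima: 1 → 11, 2 → 2, 3 → 7; minimax = 2.
1 ≠ 2, so there is no saddle point; optimal play is mixed.
D is strictly dominated by U, so Row never plays it.
1 is strictly dominated by 3 (it gives Row strictly more in every row), so Column never plays it.
On the remaining 2×2 (U, M vs 2, 3):
Let Row play U with probability p. Expected payoff against 2: 1p + 2(1−p) = −p + 2; against 3: 7p + (-6)(1−p) = 13p − 6.
Setting these equal: −p + 2 = 13p − 6 ⇒ −14p = -8 ⇒ p = 4/7, and the value is (-1)·(4/7) + 2 = 10/7.
For Column: with q = P(2), equating U's and M's payoffs gives −6q + 7 = 8q − 6 ⇒ q = 13/14.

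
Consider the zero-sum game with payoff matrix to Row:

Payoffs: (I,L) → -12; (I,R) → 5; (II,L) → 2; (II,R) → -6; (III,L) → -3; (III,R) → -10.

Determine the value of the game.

Row minima: I → -12, II → -6, III → -10; maximin = -6.
Column maxima: L → 2, R → 5; minimax = 2.
-6 ≠ 2, so there is no saddle point; optimal play is mixed.
III is strictly dominated by II, so Row never plays it.
On the remaining 2×2 (I, II vs L, R):
Let Row play I with probability p. Expected payoff against L: (-12)p + 2(1−p) = −14p + 2; against R: 5p + (-6)(1−p) = 11p − 6.
Setting these equal: −14p + 2 = 11p − 6 ⇒ −25p = -8 ⇒ p = 8/25, and the value is (-14)·(8/25) + 2 = -62/25.
For Column: with q = P(L), equating I's and II's payoffs gives −17q + 5 = 8q − 6 ⇒ q = 11/25.

-62/25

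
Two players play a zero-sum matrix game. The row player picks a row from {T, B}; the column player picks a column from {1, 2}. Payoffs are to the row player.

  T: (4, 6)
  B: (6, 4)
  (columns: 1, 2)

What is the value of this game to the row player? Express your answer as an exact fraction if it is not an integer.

5

Row minima: T → 4, B → 4; maximin = 4.
Column maxima: 1 → 6, 2 → 6; minimax = 6.
4 ≠ 6, so there is no saddle point; optimal play is mixed.
Let the row player play T with probability p. Expected payoff against 1: 4p + 6(1−p) = −2p + 6; against 2: 6p + 4(1−p) = 2p + 4.
Setting these equal: −2p + 6 = 2p + 4 ⇒ −4p = -2 ⇒ p = 1/2, and the value is (-2)·(1/2) + 6 = 5.
For the column player: with q = P(1), equating T's and B's payoffs gives −2q + 6 = 2q + 4 ⇒ q = 1/2.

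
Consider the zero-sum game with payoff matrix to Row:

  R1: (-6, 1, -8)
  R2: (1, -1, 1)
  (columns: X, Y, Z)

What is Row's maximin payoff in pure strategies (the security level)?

-1

Row minima: R1 → -8, R2 → -1.
The best of these is -1.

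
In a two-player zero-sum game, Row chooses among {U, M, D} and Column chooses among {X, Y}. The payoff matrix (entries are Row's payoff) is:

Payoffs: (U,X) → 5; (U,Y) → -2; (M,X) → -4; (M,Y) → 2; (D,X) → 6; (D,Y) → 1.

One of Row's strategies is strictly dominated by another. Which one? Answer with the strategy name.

U

D gives a strictly higher payoff than U against every column: 6 > 5, 1 > -2.
So U is strictly dominated and Row never plays it.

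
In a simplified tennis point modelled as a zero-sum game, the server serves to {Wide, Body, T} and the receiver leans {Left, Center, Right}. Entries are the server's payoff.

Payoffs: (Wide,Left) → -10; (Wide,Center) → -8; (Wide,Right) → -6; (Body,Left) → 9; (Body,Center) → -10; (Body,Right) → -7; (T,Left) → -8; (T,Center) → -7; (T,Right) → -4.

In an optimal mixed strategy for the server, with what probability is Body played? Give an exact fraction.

Row minima: Wide → -10, Body → -10, T → -8; maximin = -8.
Column maxima: Left → 9, Center → -7, Right → -4; minimax = -7.
-8 ≠ -7, so there is no saddle point; optimal play is mixed.
Wide is strictly dominated by T, so the server never plays it.
Right is strictly dominated by Center (it gives the server strictly more in every row), so the receiver never plays it.
On the remaining 2×2 (Body, T vs Left, Center):
Let the server play Body with probability p. Expected payoff against Left: 9p + (-8)(1−p) = 17p − 8; against Center: (-10)p + (-7)(1−p) = −3p − 7.
Setting these equal: 17p − 8 = −3p − 7 ⇒ 20p = 1 ⇒ p = 1/20, and the value is (17)·(1/20) − 8 = -143/20.
For the receiver: with q = P(Left), equating Body's and T's payoffs gives 19q − 10 = −q − 7 ⇒ q = 3/20.

1/20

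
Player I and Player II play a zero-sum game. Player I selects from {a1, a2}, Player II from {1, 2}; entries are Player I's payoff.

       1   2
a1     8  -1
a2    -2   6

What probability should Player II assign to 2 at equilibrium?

10/17

Row minima: a1 → -1, a2 → -2; maximin = -1.
Column maxima: 1 → 8, 2 → 6; minimax = 6.
-1 ≠ 6, so there is no saddle point; optimal play is mixed.
Let Player I play a1 with probability p. Expected payoff against 1: 8p + (-2)(1−p) = 10p − 2; against 2: (-1)p + 6(1−p) = −7p + 6.
Setting these equal: 10p − 2 = −7p + 6 ⇒ 17p = 8 ⇒ p = 8/17, and the value is (10)·(8/17) − 2 = 46/17.
For Player II: with q = P(1), equating a1's and a2's payoffs gives 9q − 1 = −8q + 6 ⇒ q = 7/17.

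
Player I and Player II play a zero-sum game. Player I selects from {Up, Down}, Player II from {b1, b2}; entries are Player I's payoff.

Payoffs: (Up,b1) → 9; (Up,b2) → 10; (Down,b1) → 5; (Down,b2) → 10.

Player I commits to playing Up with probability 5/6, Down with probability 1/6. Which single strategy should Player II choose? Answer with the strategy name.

b1

If Player II plays b1, Player I's expected payoff is (5/6)·9 + (1/6)·5 = 25/3.
If Player II plays b2, Player I's expected payoff is (5/6)·10 + (1/6)·10 = 10.
Player II minimizes Player I's payoff; the smallest is 25/3, so the best response is b1.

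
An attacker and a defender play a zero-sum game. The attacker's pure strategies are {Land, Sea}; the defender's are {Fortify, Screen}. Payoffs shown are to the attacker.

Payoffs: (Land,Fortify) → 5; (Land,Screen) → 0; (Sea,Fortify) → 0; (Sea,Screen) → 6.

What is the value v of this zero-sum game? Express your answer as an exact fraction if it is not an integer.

Row minima: Land → 0, Sea → 0; maximin = 0.
Column maxima: Fortify → 5, Screen → 6; minimax = 5.
0 ≠ 5, so there is no saddle point; optimal play is mixed.
Let the attacker play Land with probability p. Expected payoff against Fortify: 5p + 0(1−p) = 5p; against Screen: 0p + 6(1−p) = −6p + 6.
Setting these equal: 5p = −6p + 6 ⇒ 11p = 6 ⇒ p = 6/11, and the value is (5)·(6/11) = 30/11.
For the defender: with q = P(Fortify), equating Land's and Sea's payoffs gives 5q = −6q + 6 ⇒ q = 6/11.

30/11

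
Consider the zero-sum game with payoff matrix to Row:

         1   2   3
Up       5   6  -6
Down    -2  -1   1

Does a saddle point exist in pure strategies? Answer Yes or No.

No

Row minima: Up → -6, Down → -2; maximin = -2.
Column maxima: 1 → 5, 2 → 6, 3 → 1; minimax = 1.
-2 ≠ 1, so no pure-strategy equilibrium exists.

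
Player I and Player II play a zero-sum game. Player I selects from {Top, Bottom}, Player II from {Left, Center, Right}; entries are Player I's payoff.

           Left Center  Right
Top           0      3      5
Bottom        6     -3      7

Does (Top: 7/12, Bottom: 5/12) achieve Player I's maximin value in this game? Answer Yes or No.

No

Against Left this mix gives (7/12)·0 + (5/12)·6 = 5/2.
Against Center this mix gives (7/12)·3 + (5/12)·(-3) = 1/2.
Against Right this mix gives (7/12)·5 + (5/12)·7 = 35/6.
Player II will play Center, holding Player I to 1/2. Shifting weight toward the row that does better against Center would raise this floor (the equalizing mix achieves 3/2 against both Center and Left), so the proposed strategy is not optimal.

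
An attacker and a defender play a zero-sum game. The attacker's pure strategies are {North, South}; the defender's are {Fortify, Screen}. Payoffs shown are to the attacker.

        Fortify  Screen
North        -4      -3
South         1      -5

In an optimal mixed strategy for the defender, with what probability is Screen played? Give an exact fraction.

Row minima: North → -4, South → -5; maximin = -4.
Column maxima: Fortify → 1, Screen → -3; minimax = -3.
-4 ≠ -3, so there is no saddle point; optimal play is mixed.
Let the attacker play North with probability p. Expected payoff against Fortify: (-4)p + 1(1−p) = −5p + 1; against Screen: (-3)p + (-5)(1−p) = 2p − 5.
Setting these equal: −5p + 1 = 2p − 5 ⇒ −7p = -6 ⇒ p = 6/7, and the value is (-5)·(6/7) + 1 = -23/7.
For the defender: with q = P(Fortify), equating North's and South's payoffs gives −q − 3 = 6q − 5 ⇒ q = 2/7.

5/7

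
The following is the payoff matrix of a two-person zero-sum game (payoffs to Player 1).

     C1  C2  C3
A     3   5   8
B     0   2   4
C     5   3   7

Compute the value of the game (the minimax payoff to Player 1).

4

Row minima: A → 3, B → 0, C → 3; maximin = 3.
Column maxima: C1 → 5, C2 → 5, C3 → 8; minimax = 5.
3 ≠ 5, so there is no saddle point; optimal play is mixed.
B is strictly dominated by A, so Player 1 never plays it.
C3 is strictly dominated by C1 (it gives Player 1 strictly more in every row), so Player 2 never plays it.
On the remaining 2×2 (A, C vs C1, C2):
Let Player 1 play A with probability p. Expected payoff against C1: 3p + 5(1−p) = −2p + 5; against C2: 5p + 3(1−p) = 2p + 3.
Setting these equal: −2p + 5 = 2p + 3 ⇒ −4p = -2 ⇒ p = 1/2, and the value is (-2)·(1/2) + 5 = 4.
For Player 2: with q = P(C1), equating A's and C's payoffs gives −2q + 5 = 2q + 3 ⇒ q = 1/2.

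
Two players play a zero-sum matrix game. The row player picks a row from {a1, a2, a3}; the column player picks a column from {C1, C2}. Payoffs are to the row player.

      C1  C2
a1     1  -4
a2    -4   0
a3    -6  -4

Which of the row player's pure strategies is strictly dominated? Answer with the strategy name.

a3

a2 gives a strictly higher payoff than a3 against every column: -4 > -6, 0 > -4.
So a3 is strictly dominated and the row player never plays it.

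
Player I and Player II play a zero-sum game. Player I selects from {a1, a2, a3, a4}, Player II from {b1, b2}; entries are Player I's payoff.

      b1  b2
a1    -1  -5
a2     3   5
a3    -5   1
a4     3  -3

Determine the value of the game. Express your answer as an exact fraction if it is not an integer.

3

Row minima: a1 → -5, a2 → 3, a3 → -5, a4 → -3; maximin = 3.
Column maxima: b1 → 3, b2 → 5; minimax = 3.
Since maximin = minimax = 3, there is a saddle point and the value is 3.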